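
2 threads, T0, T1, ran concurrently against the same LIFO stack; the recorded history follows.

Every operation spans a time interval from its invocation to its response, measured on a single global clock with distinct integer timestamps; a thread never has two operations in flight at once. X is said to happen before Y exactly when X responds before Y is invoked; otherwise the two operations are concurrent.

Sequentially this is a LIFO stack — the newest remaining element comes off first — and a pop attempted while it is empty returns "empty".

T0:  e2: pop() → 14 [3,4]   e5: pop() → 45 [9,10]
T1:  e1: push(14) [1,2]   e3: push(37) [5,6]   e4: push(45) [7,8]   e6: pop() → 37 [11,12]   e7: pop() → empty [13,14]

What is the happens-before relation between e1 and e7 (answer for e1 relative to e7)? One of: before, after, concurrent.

before

e1 spans [1,2], e7 spans [13,14]
resp(e1)=2 < inv(e7)=13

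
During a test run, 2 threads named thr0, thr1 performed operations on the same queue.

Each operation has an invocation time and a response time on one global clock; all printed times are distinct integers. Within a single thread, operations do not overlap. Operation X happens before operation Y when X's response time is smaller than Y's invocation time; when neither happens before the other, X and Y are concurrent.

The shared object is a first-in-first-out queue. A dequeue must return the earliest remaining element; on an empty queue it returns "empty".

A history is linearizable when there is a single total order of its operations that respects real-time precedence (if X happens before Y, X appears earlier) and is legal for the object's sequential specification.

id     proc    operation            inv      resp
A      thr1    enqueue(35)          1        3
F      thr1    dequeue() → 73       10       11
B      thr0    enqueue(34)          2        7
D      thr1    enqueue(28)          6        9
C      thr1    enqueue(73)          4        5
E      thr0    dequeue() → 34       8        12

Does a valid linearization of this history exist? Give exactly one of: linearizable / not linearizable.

the violation lands at event 12, E's response at time 12: events 1..11 linearize, events 1..12 do not
11 orders of the 6 completed queue ops respect real time; none is legal
one such order, A, B, C, D, E, F, breaks at step 5 where E dequeue() → 34 is illegal
one such order, A, B, C, D, F, E, breaks at step 5 where F dequeue() → 73 is illegal

not linearizable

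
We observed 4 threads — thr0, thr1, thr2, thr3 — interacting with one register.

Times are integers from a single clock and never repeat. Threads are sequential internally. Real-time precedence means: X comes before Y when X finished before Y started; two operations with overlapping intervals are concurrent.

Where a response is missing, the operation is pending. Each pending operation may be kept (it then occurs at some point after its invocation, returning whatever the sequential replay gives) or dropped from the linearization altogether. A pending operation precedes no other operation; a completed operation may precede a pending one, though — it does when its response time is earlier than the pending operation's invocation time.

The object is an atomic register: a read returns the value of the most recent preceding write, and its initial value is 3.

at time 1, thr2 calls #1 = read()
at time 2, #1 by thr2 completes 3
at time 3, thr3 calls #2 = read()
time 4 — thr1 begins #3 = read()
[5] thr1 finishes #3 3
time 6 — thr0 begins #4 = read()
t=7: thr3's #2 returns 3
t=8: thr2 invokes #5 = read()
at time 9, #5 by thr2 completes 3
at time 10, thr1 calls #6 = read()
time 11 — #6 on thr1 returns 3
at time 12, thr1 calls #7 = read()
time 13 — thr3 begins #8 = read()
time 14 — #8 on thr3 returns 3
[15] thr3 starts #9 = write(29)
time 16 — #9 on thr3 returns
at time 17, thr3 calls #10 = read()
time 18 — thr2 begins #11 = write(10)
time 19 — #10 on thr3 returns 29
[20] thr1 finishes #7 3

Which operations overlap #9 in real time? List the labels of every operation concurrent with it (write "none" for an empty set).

#4, #7

#9 spans [15,16]; an op avoiding the whole window 15..16 is ordered, any other is concurrent
#1 [1,2]: before
#2 [3,7]: before
#3 [4,5]: before
#4 [6,…): concurrent
#5 [8,9]: before
#6 [10,11]: before
#7 [12,20]: concurrent
#8 [13,14]: before
#10 [17,19]: after
#11 [18,…): after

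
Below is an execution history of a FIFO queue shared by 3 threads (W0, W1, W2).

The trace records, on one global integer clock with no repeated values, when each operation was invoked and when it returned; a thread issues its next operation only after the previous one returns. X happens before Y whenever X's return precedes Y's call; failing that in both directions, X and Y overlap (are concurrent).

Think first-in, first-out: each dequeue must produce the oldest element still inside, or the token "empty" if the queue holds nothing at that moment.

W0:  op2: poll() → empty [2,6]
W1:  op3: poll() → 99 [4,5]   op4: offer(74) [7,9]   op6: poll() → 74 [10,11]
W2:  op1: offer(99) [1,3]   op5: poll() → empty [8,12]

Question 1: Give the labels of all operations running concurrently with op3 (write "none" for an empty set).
overlap test against op3 [4,5]: concurrent iff the interval meets 4..5
op1 [1,3]: before
op2 [2,6]: concurrent
op4 [7,9]: after
op5 [8,12]: after
op6 [10,11]: after

op2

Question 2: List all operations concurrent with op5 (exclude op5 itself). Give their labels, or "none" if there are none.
op5 spans [8,12]; an op avoiding the whole window 8..12 is ordered, any other is concurrent
op1 [1,3]: before
op2 [2,6]: before
op3 [4,5]: before
op4 [7,9]: concurrent
op6 [10,11]: concurrent

op4, op6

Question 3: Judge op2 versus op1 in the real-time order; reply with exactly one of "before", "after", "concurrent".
op2 spans [2,6], op1 spans [1,3]
the intervals overlap in both directions

concurrent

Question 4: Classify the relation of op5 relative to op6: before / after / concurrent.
op5 spans [8,12], op6 spans [10,11]
the intervals overlap in both directions

concurrent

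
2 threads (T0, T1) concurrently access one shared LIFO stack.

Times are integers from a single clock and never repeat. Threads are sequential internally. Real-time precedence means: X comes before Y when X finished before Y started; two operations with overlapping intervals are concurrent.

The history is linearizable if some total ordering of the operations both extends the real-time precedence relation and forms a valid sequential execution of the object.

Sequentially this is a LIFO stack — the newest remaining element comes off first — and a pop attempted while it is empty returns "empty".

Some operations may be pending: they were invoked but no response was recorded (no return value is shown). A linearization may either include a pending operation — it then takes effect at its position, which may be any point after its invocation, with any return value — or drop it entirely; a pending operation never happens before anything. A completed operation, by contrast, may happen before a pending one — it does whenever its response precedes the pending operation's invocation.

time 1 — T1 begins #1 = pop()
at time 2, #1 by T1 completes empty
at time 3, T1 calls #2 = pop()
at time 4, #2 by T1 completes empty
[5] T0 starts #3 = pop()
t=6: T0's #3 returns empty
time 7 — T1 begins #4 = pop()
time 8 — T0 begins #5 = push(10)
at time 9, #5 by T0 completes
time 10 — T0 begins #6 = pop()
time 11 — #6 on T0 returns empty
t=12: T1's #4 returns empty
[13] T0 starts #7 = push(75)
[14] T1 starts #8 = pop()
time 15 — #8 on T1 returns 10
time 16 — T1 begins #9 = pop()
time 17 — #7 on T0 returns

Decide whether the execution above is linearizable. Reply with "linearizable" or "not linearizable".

the violation lands at event 12, #4's response at time 12: events 1..11 linearize, events 1..12 do not
every one of the 3 real-time-consistent orders over 6 completed LIFO stack ops fails the sequential spec
for example #1, #2, #3, #4, #5, #6 fails at step 6: #6 pop() → empty is not legal there
for example #1, #2, #3, #5, #4, #6 fails at step 5: #4 pop() → empty is not legal there

not linearizable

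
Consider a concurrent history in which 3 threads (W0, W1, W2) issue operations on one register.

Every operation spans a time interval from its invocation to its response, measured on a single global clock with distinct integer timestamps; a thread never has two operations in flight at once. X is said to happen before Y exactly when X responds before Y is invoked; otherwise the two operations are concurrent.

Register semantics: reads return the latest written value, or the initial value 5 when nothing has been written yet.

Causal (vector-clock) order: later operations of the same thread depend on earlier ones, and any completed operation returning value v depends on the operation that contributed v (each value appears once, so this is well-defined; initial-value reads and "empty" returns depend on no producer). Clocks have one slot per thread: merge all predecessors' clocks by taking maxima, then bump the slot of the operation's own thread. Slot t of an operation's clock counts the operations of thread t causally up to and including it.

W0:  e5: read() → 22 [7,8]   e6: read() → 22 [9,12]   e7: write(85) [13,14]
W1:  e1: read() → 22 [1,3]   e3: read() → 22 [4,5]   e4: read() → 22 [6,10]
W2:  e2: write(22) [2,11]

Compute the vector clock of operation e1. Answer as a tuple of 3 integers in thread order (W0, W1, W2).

(0, 1, 1)

e2 (invocation 2): nothing precedes it; W2's component alone gives (0, 0, 1)
invoked at 1, e1 merges VC(e2)=(0, 0, 1) and bumps W1's slot → (0, 1, 1)
invoked at 7, e5 merges VC(e2)=(0, 0, 1) and bumps W0's slot → (1, 0, 1)
invoked at 4, e3 merges VC(e1)=(0, 1, 1), VC(e2)=(0, 0, 1) and bumps W1's slot → (0, 2, 1)
invoked at 9, e6 merges VC(e2)=(0, 0, 1), VC(e5)=(1, 0, 1) and bumps W0's slot → (2, 0, 1)
invoked at 6, e4 merges VC(e2)=(0, 0, 1), VC(e3)=(0, 2, 1) and bumps W1's slot → (0, 3, 1)
invoked at 13, e7 merges VC(e6)=(2, 0, 1) and bumps W0's slot → (3, 0, 1)
target: VC(e1) = (0, 1, 1)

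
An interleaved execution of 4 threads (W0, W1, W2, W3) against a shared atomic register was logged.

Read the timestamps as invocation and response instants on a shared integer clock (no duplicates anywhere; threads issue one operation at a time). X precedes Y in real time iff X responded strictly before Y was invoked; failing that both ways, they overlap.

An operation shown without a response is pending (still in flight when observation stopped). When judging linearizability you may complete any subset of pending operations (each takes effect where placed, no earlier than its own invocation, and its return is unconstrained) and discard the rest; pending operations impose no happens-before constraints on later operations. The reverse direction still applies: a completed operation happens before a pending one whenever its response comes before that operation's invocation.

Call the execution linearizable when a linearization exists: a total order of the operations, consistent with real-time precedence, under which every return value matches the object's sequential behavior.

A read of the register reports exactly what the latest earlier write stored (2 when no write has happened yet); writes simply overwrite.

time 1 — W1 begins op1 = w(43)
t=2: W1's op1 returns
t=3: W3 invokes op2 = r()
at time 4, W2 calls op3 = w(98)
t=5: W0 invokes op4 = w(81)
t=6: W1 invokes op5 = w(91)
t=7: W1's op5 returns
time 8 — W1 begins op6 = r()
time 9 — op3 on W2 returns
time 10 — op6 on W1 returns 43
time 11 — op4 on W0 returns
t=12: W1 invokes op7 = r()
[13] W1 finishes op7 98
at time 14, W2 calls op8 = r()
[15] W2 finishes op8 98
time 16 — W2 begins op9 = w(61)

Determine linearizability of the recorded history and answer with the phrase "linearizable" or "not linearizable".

not linearizable

the violation lands at event 10, op6's response at time 10: events 1..9 linearize, events 1..10 do not
checked exhaustively: 3 real-time-consistent orders of 4 completed operations, zero legal atomic register replays
no completion choice of the 2 pending operations (op2, op4) rescues it — every subset was tried
e.g. op1, op3, op5, op6 (pending dropped): illegal at step 4, since op6 r() → 43 cannot apply there
e.g. op1, op5, op3, op6 (pending dropped): illegal at step 4, since op6 r() → 43 cannot apply there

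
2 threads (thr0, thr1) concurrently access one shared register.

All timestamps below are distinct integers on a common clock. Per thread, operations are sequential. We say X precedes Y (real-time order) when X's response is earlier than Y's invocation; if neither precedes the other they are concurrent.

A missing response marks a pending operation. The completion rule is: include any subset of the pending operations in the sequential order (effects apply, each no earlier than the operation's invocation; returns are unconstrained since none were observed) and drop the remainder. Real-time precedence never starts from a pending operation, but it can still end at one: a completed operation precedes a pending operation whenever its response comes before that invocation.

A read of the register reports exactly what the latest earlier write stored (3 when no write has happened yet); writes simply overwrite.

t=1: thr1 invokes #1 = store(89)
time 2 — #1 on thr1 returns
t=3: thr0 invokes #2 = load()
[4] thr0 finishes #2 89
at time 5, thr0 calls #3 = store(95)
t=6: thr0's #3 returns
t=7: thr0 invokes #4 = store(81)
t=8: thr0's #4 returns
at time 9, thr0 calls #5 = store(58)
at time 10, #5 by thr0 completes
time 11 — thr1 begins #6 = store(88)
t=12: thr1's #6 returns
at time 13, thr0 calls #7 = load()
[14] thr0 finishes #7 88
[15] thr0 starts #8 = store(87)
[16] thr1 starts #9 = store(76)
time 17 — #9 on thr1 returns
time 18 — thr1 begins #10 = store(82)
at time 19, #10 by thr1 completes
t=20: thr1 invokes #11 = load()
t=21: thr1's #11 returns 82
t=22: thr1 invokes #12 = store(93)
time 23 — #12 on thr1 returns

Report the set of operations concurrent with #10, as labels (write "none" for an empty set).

#8

#10 runs from 18 to 19; window-overlapping ops are concurrent
#1 [1,2]: before
#2 [3,4]: before
#3 [5,6]: before
#4 [7,8]: before
#5 [9,10]: before
#6 [11,12]: before
#7 [13,14]: before
#8 [15,…): concurrent
#9 [16,17]: before
#11 [20,21]: after
#12 [22,23]: after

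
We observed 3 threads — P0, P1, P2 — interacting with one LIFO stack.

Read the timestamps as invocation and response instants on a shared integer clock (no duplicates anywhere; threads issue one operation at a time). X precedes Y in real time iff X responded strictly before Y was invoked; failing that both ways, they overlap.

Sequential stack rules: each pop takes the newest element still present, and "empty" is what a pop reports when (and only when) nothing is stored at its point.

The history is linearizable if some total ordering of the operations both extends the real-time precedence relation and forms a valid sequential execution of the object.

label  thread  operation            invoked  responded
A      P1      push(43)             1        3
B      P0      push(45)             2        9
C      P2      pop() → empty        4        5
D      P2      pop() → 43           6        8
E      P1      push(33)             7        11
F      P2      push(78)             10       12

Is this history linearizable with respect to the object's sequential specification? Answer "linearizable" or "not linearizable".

already the first 5 events (up to C's response at time 5) admit no linearization; the first 4 still do
the completed operations (2 total) allow one real-time order; the LIFO stack replay rejects it
completion choices over the 1 pending operation (B) were checked; none helps
sample order A, C (pending dropped) stalls at step 2 — C pop() → empty has no legal effect

not linearizable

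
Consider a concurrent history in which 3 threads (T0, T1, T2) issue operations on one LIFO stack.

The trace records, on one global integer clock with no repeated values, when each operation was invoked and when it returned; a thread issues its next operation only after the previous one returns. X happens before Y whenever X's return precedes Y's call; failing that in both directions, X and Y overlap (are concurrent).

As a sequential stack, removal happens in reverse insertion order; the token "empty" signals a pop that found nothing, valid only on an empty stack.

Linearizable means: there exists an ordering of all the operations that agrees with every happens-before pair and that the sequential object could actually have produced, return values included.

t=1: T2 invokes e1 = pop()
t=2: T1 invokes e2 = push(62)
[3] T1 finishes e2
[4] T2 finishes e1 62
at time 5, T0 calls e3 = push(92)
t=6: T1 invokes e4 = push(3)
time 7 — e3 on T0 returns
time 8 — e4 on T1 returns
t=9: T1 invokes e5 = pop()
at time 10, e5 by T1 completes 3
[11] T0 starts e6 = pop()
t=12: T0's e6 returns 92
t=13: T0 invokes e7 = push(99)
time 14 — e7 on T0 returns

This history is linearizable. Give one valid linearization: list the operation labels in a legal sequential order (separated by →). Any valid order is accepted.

e2 → e1 → e3 → e4 → e5 → e6 → e7

step 1: e2 push(62) — stack <62>
step 2: e1 pop() → 62 — stack <>
step 3: e3 push(92) — stack <92>
step 4: e4 push(3) — stack <92,3>
step 5: e5 pop() → 3 — stack <92>
step 6: e6 pop() → 92 — stack <>
step 7: e7 push(99) — stack <99>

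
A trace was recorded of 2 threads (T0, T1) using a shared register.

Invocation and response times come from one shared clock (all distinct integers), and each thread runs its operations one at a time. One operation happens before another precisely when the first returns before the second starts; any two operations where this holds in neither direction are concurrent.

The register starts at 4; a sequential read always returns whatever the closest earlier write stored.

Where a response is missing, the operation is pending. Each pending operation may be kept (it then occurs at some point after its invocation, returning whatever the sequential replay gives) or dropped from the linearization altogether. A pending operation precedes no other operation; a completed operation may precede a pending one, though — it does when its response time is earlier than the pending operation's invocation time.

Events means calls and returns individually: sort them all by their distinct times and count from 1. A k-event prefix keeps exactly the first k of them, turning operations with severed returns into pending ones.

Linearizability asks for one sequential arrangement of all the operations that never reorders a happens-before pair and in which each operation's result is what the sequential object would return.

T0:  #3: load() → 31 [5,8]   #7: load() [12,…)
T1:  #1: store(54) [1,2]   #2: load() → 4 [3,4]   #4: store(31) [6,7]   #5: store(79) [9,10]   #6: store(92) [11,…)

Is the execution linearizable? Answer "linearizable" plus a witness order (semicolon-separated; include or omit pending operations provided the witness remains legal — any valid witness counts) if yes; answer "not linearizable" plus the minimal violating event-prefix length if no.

already the first 4 events (up to #2's response at time 4) admit no linearization; the first 3 still do
a single order respects real time; the 2 completed register operations fail replay along it
for example #1, #2 fails at step 2: #2 load() → 4 is not legal there

not linearizable — minimal violating prefix: 4 events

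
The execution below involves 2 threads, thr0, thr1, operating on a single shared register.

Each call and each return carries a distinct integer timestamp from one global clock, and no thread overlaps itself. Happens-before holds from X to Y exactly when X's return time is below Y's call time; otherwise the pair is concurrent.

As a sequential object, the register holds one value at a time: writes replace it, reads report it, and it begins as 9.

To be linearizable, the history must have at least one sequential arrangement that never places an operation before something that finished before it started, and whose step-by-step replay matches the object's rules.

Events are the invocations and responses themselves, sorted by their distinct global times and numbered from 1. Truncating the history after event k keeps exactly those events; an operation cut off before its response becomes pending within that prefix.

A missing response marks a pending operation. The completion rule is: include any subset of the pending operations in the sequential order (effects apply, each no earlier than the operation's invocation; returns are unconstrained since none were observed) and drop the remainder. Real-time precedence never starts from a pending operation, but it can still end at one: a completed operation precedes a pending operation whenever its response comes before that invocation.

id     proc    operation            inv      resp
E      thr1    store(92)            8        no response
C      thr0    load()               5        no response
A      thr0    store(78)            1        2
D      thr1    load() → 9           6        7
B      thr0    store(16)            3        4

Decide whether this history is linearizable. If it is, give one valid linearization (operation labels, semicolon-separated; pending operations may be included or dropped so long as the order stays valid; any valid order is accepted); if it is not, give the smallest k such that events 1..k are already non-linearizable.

prefix check: 1..6 passes, 1..7 fails once D's time-7 response joins
the sole real-time-consistent order of 3 completed operations fails the register replay
include/drop combinations of the 1 pending operation (C) were all tried; none helps
sample order A, B, D (pending dropped) stalls at step 3 — D load() → 9 has no legal effect

not linearizable — minimal violating prefix: 7 events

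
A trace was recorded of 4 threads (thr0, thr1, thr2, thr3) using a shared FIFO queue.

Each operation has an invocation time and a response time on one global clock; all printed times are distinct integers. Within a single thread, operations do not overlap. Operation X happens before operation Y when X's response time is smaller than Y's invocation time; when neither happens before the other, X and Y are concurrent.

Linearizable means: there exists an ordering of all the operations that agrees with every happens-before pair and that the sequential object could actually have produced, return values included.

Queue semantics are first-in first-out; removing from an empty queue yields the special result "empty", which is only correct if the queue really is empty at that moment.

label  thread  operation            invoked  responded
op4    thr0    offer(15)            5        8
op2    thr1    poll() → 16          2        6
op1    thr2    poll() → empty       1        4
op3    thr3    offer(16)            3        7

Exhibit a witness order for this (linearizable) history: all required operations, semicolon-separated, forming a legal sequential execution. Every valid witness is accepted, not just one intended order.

step 1: op1 poll() → empty — queue <>
step 2: op3 offer(16) — queue <16>
step 3: op2 poll() → 16 — queue <>
step 4: op4 offer(15) — queue <15>

op1; op3; op2; op4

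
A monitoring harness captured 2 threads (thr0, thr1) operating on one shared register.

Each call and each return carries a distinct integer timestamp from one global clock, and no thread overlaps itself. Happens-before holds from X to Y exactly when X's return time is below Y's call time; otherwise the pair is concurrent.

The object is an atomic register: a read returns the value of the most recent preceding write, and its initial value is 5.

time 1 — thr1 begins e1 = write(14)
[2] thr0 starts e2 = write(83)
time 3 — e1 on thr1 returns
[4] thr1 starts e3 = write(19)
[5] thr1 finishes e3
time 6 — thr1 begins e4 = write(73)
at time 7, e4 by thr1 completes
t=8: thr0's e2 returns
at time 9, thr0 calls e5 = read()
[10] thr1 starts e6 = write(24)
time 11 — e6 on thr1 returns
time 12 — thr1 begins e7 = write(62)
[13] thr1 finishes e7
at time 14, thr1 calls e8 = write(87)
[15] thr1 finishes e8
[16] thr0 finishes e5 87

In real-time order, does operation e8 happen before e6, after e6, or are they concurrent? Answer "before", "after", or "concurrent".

after

e8 spans [14,15], e6 spans [10,11]
resp(e6)=11 < inv(e8)=14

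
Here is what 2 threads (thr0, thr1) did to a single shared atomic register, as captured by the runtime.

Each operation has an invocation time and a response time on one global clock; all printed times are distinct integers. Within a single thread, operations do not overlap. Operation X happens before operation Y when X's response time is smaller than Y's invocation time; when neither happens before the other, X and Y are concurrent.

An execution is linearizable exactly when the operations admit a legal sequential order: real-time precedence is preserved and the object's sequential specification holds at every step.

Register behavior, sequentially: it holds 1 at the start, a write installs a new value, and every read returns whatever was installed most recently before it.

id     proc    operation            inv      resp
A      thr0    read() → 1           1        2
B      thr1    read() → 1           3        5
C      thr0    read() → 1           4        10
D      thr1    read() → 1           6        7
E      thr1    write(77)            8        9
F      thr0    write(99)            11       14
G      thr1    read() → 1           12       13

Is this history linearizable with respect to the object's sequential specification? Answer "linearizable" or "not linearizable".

not linearizable

cut after 12 events: linearizable; cut after 13 events (G responds, time 13): not linearizable
no legal order exists: 4 real-time-consistent candidates over 6 completed atomic register operations, all rejected
no completion choice of the 1 pending operation (F) rescues it — every subset was tried
for example A, B, C, D, E, G (pending dropped) fails at step 6: G read() → 1 is not legal there
for example A, B, D, C, E, G (pending dropped) fails at step 6: G read() → 1 is not legal there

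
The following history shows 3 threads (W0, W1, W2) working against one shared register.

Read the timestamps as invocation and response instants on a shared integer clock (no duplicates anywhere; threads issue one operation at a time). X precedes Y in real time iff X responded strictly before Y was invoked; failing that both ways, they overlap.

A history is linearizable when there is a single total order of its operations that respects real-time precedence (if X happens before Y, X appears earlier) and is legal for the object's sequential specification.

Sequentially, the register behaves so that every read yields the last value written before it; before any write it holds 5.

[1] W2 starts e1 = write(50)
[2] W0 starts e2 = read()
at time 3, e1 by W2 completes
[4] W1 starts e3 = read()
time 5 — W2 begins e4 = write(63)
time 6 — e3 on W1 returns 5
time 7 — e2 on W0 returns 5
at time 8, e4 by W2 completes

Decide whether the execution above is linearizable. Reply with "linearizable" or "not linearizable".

not linearizable

prefix check: 1..5 passes, 1..6 fails once e3's time-6 response joins
exactly one order of the 2 completed ops respects real time; the register replay fails
including or dropping the 2 pending operations (e2, e4) in any combination fails
for example e1, e3 (pending dropped) fails at step 2: e3 read() → 5 is not legal there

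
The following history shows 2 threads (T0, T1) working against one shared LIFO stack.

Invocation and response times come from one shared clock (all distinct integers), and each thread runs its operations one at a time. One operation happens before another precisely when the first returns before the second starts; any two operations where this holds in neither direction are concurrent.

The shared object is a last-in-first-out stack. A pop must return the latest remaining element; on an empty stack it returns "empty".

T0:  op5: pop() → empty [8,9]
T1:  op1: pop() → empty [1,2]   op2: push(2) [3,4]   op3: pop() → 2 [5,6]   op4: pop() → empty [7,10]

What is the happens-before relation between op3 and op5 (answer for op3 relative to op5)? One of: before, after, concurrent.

op3 spans [5,6], op5 spans [8,9]
resp(op3)=6 < inv(op5)=8

before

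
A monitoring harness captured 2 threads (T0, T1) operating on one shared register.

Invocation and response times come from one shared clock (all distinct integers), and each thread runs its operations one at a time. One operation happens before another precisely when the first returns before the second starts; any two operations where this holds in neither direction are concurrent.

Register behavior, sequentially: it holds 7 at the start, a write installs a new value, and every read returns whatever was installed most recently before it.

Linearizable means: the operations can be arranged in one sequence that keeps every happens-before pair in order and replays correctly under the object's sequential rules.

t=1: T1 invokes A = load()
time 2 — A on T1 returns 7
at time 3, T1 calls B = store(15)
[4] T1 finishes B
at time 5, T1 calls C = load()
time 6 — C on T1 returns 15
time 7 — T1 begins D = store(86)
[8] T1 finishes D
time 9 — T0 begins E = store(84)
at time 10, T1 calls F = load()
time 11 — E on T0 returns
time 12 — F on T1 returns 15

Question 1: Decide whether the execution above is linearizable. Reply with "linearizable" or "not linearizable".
events 1..11 are fine; event 12 — the response of F at time 12 — makes the prefix non-linearizable
all 2 real-time-respecting orders fail — 6 completed register operations, no legal replay
sample order A, B, C, D, E, F stalls at step 6 — F load() → 15 has no legal effect
sample order A, B, C, D, F, E stalls at step 5 — F load() → 15 has no legal effect

not linearizable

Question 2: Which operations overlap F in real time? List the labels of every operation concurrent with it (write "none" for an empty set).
F spans [10,12]: anything still running between times 10 and 12 counts as concurrent
A [1,2]: before
B [3,4]: before
C [5,6]: before
D [7,8]: before
E [9,11]: concurrent

E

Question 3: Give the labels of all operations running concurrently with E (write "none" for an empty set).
E runs from 9 to 11; window-overlapping ops are concurrent
A [1,2]: before
B [3,4]: before
C [5,6]: before
D [7,8]: before
F [10,12]: concurrent

F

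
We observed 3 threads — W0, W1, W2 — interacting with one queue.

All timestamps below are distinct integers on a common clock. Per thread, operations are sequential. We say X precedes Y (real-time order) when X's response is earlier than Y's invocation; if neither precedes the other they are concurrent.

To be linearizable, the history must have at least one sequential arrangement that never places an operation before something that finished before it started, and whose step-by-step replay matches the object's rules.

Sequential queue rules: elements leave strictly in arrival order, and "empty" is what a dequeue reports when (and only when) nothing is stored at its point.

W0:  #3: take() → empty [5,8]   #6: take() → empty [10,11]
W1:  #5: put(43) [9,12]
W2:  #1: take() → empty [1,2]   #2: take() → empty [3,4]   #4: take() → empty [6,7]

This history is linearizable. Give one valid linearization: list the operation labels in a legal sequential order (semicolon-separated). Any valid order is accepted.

#1; #2; #3; #4; #6; #5

step 1: #1 take() → empty — queue <>
step 2: #2 take() → empty — queue <>
step 3: #3 take() → empty — queue <>
step 4: #4 take() → empty — queue <>
step 5: #6 take() → empty — queue <>
step 6: #5 put(43) — queue <43>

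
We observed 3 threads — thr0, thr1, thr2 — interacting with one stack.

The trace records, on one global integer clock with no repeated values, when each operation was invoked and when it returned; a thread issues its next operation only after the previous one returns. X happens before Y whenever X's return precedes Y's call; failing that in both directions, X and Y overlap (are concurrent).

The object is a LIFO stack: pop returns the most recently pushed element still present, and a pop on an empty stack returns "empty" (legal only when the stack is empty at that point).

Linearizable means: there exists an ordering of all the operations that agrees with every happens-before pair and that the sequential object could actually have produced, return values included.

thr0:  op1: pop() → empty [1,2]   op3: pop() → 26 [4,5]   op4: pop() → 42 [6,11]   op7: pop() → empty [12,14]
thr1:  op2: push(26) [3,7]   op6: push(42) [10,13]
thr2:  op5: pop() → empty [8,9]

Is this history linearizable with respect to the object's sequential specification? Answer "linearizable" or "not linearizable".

linearizable

one valid linearization: op1, op2, op3, op5, op6, op4, op7
1. op1 pop() → empty, leaving stack <>
2. op2 push(26), leaving stack <26>
3. op3 pop() → 26, leaving stack <>
4. op5 pop() → empty, leaving stack <>
5. op6 push(42), leaving stack <42>
6. op4 pop() → 42, leaving stack <>
7. op7 pop() → empty, leaving stack <>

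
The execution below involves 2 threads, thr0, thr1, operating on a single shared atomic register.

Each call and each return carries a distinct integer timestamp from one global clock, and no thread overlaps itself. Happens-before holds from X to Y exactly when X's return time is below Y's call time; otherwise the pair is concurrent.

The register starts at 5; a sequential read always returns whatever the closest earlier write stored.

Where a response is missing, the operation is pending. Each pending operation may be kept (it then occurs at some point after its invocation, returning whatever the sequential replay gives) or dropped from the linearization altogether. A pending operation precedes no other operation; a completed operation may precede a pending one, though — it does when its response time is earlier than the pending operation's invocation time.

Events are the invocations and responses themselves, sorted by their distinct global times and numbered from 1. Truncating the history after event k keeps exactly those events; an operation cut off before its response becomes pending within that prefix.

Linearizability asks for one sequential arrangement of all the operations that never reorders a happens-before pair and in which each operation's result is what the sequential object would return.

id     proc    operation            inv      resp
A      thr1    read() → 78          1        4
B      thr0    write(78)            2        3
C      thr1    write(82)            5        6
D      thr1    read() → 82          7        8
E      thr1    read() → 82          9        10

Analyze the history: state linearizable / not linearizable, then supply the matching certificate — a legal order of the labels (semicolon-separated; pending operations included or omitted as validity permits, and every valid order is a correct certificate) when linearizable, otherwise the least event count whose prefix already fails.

linearizable — witness: B; A; C; D; E

step 1: B write(78) — value 78
step 2: A read() → 78 — value 78
step 3: C write(82) — value 82
step 4: D read() → 82 — value 82
step 5: E read() → 82 — value 82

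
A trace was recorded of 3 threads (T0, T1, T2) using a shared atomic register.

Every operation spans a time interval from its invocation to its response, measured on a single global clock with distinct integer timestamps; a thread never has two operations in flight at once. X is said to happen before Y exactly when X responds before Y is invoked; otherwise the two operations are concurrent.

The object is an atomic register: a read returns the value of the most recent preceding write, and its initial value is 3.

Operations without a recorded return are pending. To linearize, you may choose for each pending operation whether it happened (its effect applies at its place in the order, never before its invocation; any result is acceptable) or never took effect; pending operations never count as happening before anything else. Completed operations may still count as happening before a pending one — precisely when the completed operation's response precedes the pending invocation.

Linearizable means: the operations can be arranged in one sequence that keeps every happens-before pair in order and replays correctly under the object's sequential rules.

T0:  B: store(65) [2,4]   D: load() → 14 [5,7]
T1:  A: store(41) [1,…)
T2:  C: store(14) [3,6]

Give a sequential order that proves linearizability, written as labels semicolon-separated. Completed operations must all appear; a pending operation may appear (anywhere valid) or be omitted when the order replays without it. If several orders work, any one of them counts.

A; B; C; D

step 1: A store(41) (pending, included) — value 41
step 2: B store(65) — value 65
step 3: C store(14) — value 14
step 4: D load() → 14 — value 14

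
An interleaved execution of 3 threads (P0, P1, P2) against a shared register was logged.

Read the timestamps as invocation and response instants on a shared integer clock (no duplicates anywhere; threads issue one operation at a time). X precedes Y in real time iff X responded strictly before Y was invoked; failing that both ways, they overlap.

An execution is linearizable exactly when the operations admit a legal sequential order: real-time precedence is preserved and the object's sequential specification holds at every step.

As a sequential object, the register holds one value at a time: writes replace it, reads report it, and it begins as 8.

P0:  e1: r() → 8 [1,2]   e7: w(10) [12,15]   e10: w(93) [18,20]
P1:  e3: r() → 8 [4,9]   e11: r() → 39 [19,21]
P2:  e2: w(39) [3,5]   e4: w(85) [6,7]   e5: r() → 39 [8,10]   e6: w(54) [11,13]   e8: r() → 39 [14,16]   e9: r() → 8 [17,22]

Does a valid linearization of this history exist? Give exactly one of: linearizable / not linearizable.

already the first 10 events (up to e5's response at time 10) admit no linearization; the first 9 still do
the 5 completed operations admit 4 real-time orders; each fails the register replay
e.g. e1, e2, e3, e4, e5: illegal at step 3, since e3 r() → 8 cannot apply there
e.g. e1, e2, e4, e3, e5: illegal at step 4, since e3 r() → 8 cannot apply there

not linearizable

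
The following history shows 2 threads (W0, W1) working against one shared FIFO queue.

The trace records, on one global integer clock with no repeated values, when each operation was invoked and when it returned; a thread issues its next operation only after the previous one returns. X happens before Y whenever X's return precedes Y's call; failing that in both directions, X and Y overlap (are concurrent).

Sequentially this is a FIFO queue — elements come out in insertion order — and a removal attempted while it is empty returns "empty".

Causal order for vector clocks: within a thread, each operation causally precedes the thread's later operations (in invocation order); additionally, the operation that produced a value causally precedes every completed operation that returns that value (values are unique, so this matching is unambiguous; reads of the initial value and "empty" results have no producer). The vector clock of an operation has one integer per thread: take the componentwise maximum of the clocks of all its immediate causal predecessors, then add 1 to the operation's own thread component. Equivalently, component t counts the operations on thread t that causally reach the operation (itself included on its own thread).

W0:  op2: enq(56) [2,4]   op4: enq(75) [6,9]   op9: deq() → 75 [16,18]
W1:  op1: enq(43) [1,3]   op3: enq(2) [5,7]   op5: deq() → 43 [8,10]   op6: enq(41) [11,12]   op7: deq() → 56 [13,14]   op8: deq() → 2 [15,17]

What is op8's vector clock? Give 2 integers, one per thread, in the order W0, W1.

op1 (invocation 1): nothing precedes it; W1's component alone gives (0, 1)
op2 (invocation 2): nothing precedes it; W0's component alone gives (1, 0)
merge at op3 (invoked 5): VC(op1)=(0, 1), own-thread bump on W1 → (0, 2)
merge at op4 (invoked 6): VC(op2)=(1, 0), own-thread bump on W0 → (2, 0)
merge at op5 (invoked 8): VC(op1)=(0, 1), VC(op3)=(0, 2), own-thread bump on W1 → (0, 3)
merge at op9 (invoked 16): VC(op4)=(2, 0), own-thread bump on W0 → (3, 0)
merge at op6 (invoked 11): VC(op5)=(0, 3), own-thread bump on W1 → (0, 4)
merge at op7 (invoked 13): VC(op2)=(1, 0), VC(op6)=(0, 4), own-thread bump on W1 → (1, 5)
merge at op8 (invoked 15): VC(op3)=(0, 2), VC(op7)=(1, 5), own-thread bump on W1 → (1, 6)
target: VC(op8) = (1, 6)

(1, 6)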